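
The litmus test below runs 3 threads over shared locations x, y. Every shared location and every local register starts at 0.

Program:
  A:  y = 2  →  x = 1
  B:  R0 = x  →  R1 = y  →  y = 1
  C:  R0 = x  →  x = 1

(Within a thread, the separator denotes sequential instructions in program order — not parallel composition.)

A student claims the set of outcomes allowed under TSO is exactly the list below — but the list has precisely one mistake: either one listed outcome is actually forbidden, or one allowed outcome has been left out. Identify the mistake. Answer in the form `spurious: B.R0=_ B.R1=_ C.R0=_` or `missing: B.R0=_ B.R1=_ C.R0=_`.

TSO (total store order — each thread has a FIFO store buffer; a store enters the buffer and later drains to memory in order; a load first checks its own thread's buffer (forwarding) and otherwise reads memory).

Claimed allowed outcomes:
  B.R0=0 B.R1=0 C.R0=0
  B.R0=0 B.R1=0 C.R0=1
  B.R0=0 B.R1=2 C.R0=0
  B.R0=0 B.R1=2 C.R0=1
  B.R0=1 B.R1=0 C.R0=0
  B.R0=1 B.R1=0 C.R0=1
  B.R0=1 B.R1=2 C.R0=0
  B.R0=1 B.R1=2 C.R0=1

spurious: B.R0=1 B.R1=0 C.R0=1

outcome vector order: (B.R0,B.R1,C.R0)
TSO: 7 outcomes — {0/0/0; 0/0/1; 0/2/0; 0/2/1; 1/0/0; 1/2/0; 1/2/1}
claimed∖TSO = {1/0/1}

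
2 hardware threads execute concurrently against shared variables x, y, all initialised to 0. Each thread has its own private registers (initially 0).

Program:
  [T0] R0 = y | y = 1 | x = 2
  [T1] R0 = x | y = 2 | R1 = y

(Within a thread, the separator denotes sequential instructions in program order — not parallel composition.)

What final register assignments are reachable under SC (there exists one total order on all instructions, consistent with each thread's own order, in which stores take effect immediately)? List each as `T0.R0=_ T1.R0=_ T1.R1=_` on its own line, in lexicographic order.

T0.R0=0 T1.R0=0 T1.R1=1
T0.R0=0 T1.R0=0 T1.R1=2
T0.R0=0 T1.R0=2 T1.R1=2
T0.R0=2 T1.R0=0 T1.R1=1
T0.R0=2 T1.R0=0 T1.R1=2

outcome vector order: (T0.R0,T1.R0,T1.R1)
|SC outcomes| = 5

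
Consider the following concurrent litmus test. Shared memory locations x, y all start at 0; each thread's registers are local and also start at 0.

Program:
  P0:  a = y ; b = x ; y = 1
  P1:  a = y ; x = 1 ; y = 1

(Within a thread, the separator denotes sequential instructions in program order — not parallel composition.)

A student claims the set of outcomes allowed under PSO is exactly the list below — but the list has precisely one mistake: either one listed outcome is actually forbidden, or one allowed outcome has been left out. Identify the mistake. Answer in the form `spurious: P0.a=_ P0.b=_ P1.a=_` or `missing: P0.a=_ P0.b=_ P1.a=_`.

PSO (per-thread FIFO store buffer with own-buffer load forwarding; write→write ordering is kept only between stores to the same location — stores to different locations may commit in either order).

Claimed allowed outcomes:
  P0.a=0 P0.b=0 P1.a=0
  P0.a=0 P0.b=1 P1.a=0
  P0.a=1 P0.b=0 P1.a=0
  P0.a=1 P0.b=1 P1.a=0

missing: P0.a=0 P0.b=0 P1.a=1

outcome vector order: (P0.a,P0.b,P1.a)
PSO: 5 outcomes — {<0 0 0> <0 0 1> <0 1 0> <1 0 0> <1 1 0>}
PSO∖claimed = {<0 0 1>}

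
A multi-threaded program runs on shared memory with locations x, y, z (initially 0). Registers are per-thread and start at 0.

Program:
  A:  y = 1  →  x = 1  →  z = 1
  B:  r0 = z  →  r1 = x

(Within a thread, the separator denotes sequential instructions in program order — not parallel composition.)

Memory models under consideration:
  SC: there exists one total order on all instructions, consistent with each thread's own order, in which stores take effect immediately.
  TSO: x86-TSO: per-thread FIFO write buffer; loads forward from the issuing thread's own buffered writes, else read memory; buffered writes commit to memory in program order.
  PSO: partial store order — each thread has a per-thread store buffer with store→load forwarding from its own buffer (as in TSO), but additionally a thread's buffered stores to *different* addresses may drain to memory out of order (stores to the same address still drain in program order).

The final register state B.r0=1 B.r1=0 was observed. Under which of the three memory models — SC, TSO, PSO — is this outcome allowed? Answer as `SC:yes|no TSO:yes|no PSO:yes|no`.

SC:no TSO:no PSO:yes

outcome vector order: (B.r0,B.r1)
SC: 3 outcomes — {<0 0> <0 1> <1 1>}
TSO: 3 outcomes — {<0 0> <0 1> <1 1>}
PSO: 4 outcomes — {<0 0> <0 1> <1 0> <1 1>}
target <1 0> ∈ {PSO}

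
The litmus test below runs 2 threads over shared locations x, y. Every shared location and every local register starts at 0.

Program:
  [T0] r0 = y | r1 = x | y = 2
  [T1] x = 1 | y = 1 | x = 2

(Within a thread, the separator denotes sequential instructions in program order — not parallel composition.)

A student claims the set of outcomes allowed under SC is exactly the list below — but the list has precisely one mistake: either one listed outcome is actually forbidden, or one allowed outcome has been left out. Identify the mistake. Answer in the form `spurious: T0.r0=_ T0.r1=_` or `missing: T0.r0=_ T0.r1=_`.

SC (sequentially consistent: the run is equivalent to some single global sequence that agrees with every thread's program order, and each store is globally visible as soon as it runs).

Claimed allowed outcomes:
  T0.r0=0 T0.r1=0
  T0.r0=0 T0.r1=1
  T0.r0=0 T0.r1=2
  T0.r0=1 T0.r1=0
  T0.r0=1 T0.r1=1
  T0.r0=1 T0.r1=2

spurious: T0.r0=1 T0.r1=0

outcome vector order: (T0.r0,T0.r1)
SC: 5 outcomes — {(0,0), (0,1), (0,2), (1,1), (1,2)}
claimed∖SC = {(1,0)}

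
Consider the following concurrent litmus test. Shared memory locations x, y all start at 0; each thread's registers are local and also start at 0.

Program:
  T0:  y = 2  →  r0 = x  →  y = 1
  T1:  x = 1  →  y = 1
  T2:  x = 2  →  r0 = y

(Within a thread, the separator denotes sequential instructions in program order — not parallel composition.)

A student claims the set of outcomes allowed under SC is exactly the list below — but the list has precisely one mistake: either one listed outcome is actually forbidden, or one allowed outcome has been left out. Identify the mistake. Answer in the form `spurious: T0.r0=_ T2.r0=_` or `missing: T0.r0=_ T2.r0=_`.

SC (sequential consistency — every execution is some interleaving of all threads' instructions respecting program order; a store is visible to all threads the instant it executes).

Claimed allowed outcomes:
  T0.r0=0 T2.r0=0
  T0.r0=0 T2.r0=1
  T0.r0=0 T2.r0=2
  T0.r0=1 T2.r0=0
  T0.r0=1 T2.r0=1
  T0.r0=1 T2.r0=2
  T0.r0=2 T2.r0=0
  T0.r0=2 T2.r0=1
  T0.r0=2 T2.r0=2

outcome vector order: (T0.r0,T2.r0)
SC (8): 01 02 10 11 12 20 21 22
claimed∖SC = {00}

spurious: T0.r0=0 T2.r0=0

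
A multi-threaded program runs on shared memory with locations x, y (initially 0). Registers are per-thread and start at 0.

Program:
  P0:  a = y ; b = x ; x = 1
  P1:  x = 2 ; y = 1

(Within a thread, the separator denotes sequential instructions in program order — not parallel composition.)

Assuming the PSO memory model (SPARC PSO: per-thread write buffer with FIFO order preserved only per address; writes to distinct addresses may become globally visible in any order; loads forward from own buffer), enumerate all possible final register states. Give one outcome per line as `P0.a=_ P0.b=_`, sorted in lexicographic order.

outcome vector order: (P0.a,P0.b)
|PSO outcomes| = 4

P0.a=0 P0.b=0
P0.a=0 P0.b=2
P0.a=1 P0.b=0
P0.a=1 P0.b=2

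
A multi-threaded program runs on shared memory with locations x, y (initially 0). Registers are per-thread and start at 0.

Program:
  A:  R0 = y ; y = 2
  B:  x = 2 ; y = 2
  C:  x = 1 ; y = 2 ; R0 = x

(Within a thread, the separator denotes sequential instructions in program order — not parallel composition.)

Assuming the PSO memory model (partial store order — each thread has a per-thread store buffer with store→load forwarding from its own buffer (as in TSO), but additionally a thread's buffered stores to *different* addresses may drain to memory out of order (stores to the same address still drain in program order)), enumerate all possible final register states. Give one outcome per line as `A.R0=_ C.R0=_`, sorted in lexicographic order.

outcome vector order: (A.R0,C.R0)
|PSO outcomes| = 4

A.R0=0 C.R0=1
A.R0=0 C.R0=2
A.R0=2 C.R0=1
A.R0=2 C.R0=2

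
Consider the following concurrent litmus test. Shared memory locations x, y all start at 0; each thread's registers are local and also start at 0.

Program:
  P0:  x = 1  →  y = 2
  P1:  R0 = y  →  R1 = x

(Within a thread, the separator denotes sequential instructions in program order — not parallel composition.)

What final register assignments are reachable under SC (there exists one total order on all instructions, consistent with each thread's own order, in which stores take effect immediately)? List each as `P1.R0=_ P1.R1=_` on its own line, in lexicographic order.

P1.R0=0 P1.R1=0
P1.R0=0 P1.R1=1
P1.R0=2 P1.R1=1

outcome vector order: (P1.R0,P1.R1)
|SC outcomes| = 3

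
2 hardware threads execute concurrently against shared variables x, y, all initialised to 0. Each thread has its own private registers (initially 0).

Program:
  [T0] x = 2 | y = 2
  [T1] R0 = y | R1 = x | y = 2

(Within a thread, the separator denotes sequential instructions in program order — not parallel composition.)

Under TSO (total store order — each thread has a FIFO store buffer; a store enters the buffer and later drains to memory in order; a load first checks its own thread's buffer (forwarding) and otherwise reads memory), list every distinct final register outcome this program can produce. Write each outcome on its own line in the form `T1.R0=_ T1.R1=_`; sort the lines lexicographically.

outcome vector order: (T1.R0,T1.R1)
|TSO outcomes| = 3

T1.R0=0 T1.R1=0
T1.R0=0 T1.R1=2
T1.R0=2 T1.R1=2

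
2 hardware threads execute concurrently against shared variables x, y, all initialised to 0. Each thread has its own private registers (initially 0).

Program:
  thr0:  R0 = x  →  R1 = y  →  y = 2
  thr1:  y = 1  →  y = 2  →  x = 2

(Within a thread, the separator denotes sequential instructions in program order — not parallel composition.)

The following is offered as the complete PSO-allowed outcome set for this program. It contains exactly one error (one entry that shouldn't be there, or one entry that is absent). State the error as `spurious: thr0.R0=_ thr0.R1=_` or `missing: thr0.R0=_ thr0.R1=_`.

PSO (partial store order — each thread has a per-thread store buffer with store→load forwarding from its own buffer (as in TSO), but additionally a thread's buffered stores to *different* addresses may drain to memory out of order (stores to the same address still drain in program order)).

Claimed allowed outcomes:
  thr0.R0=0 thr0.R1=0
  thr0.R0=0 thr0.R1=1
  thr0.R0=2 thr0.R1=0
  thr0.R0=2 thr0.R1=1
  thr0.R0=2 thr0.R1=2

outcome vector order: (thr0.R0,thr0.R1)
[PSO] allowed = {<0 0>, <0 1>, <0 2>, <2 0>, <2 1>, <2 2>}
PSO∖claimed = {<0 2>}

missing: thr0.R0=0 thr0.R1=2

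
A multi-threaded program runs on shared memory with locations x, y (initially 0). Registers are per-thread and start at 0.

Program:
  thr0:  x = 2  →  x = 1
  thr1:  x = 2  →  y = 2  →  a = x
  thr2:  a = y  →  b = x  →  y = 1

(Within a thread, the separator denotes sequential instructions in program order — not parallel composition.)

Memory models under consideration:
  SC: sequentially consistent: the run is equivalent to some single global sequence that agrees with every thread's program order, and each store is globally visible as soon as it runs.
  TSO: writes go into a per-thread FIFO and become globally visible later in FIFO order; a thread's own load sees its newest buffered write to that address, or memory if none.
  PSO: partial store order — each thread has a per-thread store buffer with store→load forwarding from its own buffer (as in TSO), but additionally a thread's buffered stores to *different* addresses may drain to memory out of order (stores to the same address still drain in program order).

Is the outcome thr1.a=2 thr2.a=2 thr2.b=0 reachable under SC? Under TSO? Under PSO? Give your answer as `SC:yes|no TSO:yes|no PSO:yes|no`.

SC:no TSO:no PSO:yes

outcome vector order: (thr1.a,thr2.a,thr2.b)
SC: 10 outcomes — {1/0/0; 1/0/1; 1/0/2; 1/2/1; 1/2/2; 2/0/0; 2/0/1; 2/0/2; 2/2/1; 2/2/2}
TSO: 10 outcomes — {1/0/0; 1/0/1; 1/0/2; 1/2/1; 1/2/2; 2/0/0; 2/0/1; 2/0/2; 2/2/1; 2/2/2}
PSO: 12 outcomes — {1/0/0; 1/0/1; 1/0/2; 1/2/0; 1/2/1; 1/2/2; 2/0/0; 2/0/1; 2/0/2; 2/2/0; 2/2/1; 2/2/2}
target 2/2/0 ∈ {PSO}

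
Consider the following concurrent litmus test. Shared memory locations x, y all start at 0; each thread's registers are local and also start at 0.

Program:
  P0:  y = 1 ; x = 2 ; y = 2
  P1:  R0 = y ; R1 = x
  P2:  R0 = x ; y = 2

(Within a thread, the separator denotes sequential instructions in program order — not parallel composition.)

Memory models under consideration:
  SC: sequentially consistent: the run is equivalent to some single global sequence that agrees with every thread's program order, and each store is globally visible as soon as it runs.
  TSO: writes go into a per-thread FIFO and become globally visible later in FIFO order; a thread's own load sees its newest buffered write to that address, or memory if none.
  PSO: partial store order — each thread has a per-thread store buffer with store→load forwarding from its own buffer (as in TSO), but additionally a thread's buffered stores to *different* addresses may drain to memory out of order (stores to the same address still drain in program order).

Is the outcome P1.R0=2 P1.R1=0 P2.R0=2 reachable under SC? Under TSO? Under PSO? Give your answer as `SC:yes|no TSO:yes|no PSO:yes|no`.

SC:no TSO:no PSO:yes

outcome vector order: (P1.R0,P1.R1,P2.R0)
[SC] allowed = {<0 0 0>; <0 0 2>; <0 2 0>; <0 2 2>; <1 0 0>; <1 0 2>; <1 2 0>; <1 2 2>; <2 0 0>; <2 2 0>; <2 2 2>}
[TSO] allowed = {<0 0 0>; <0 0 2>; <0 2 0>; <0 2 2>; <1 0 0>; <1 0 2>; <1 2 0>; <1 2 2>; <2 0 0>; <2 2 0>; <2 2 2>}
[PSO] allowed = {<0 0 0>; <0 0 2>; <0 2 0>; <0 2 2>; <1 0 0>; <1 0 2>; <1 2 0>; <1 2 2>; <2 0 0>; <2 0 2>; <2 2 0>; <2 2 2>}
target <2 0 2> ∈ {PSO}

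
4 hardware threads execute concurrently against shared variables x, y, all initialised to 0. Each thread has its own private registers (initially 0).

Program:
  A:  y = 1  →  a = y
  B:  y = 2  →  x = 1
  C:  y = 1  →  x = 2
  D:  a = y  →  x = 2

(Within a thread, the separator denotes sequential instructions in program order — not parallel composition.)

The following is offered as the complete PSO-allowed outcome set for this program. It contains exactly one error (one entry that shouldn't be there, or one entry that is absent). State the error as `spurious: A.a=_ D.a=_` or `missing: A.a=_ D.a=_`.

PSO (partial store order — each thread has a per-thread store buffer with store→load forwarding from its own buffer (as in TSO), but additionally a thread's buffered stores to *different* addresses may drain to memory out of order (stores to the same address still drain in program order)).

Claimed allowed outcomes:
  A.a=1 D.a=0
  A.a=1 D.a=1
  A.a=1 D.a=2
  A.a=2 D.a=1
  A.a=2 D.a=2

outcome vector order: (A.a,D.a)
under PSO → 10; 11; 12; 20; 21; 22
PSO∖claimed = {20}

missing: A.a=2 D.a=0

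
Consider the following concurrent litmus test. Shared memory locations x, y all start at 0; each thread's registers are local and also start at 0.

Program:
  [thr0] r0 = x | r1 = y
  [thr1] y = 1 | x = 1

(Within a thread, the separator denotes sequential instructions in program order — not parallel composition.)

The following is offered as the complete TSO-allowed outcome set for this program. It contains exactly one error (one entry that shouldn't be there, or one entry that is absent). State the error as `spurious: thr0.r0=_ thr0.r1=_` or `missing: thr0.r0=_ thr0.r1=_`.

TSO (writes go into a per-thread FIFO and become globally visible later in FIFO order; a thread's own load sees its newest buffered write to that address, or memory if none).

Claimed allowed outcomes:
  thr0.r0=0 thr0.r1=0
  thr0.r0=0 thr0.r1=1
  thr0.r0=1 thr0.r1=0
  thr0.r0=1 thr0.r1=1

spurious: thr0.r0=1 thr0.r1=0

outcome vector order: (thr0.r0,thr0.r1)
under TSO → (0,0); (0,1); (1,1)
claimed∖TSO = {(1,0)}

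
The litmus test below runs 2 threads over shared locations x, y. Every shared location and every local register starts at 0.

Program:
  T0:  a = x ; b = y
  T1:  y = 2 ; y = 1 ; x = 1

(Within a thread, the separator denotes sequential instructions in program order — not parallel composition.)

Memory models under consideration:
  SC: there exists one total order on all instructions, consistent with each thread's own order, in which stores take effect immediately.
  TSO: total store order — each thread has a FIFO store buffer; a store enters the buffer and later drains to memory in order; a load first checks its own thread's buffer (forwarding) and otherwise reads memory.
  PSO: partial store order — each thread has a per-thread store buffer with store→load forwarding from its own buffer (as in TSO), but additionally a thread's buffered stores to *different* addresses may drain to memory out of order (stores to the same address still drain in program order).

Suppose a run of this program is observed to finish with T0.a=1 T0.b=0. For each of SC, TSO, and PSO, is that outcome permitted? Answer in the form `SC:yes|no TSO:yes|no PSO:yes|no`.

SC:no TSO:no PSO:yes

outcome vector order: (T0.a,T0.b)
[SC] allowed = {0/0, 0/1, 0/2, 1/1}
[TSO] allowed = {0/0, 0/1, 0/2, 1/1}
[PSO] allowed = {0/0, 0/1, 0/2, 1/0, 1/1, 1/2}
target 1/0 ∈ {PSO}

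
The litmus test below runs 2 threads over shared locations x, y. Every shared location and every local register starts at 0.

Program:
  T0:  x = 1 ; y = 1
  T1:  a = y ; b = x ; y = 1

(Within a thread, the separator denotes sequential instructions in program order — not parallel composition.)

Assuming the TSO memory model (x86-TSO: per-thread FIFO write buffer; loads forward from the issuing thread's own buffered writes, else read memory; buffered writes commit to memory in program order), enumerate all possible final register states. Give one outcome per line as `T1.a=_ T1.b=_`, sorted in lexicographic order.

T1.a=0 T1.b=0
T1.a=0 T1.b=1
T1.a=1 T1.b=1

outcome vector order: (T1.a,T1.b)
|TSO outcomes| = 3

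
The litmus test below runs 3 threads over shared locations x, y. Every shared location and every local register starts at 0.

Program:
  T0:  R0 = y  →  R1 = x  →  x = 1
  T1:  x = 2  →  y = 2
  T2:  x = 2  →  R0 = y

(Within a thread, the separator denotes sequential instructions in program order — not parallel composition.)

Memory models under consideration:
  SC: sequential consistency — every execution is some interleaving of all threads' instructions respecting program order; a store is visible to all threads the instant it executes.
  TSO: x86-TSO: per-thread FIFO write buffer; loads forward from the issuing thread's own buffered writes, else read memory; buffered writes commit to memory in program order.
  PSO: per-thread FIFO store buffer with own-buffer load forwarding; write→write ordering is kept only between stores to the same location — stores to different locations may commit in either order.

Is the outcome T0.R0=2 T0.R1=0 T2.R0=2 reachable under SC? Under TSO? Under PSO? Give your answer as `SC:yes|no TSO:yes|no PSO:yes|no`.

outcome vector order: (T0.R0,T0.R1,T2.R0)
under SC → <0 0 0> <0 0 2> <0 2 0> <0 2 2> <2 2 0> <2 2 2>
under TSO → <0 0 0> <0 0 2> <0 2 0> <0 2 2> <2 2 0> <2 2 2>
under PSO → <0 0 0> <0 0 2> <0 2 0> <0 2 2> <2 0 0> <2 0 2> <2 2 0> <2 2 2>
target <2 0 2> ∈ {PSO}

SC:no TSO:no PSO:yes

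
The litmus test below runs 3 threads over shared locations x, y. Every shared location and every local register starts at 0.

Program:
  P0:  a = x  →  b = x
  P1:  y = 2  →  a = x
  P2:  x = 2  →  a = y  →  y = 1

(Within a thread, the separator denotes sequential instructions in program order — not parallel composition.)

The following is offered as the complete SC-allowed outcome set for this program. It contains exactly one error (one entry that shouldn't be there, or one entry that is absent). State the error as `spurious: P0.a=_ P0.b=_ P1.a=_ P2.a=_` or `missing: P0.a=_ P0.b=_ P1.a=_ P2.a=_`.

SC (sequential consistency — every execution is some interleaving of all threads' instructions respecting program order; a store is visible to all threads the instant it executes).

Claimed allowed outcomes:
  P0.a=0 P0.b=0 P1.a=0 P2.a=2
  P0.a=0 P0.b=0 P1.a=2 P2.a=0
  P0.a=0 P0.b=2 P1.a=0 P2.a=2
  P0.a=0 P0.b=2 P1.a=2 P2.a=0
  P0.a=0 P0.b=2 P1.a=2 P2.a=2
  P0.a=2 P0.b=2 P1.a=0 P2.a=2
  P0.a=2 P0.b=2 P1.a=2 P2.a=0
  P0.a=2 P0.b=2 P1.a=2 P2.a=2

outcome vector order: (P0.a,P0.b,P1.a,P2.a)
[SC] allowed = {0002; 0020; 0022; 0202; 0220; 0222; 2202; 2220; 2222}
SC∖claimed = {0022}

missing: P0.a=0 P0.b=0 P1.a=2 P2.a=2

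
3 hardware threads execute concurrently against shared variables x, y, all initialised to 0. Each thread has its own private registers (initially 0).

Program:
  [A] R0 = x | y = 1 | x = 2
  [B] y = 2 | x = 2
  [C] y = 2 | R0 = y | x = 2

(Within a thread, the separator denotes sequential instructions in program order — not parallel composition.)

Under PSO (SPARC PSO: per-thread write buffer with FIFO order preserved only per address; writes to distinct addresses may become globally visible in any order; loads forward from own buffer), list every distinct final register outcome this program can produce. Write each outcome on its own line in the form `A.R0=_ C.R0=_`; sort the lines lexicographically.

outcome vector order: (A.R0,C.R0)
|PSO outcomes| = 4

A.R0=0 C.R0=1
A.R0=0 C.R0=2
A.R0=2 C.R0=1
A.R0=2 C.R0=2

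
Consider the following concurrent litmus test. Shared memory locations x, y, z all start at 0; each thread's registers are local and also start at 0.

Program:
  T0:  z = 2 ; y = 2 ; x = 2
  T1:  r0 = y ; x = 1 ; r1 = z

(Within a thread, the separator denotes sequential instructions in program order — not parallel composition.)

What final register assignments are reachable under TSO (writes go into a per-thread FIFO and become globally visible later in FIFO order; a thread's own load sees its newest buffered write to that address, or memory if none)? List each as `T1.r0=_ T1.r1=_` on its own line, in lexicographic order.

T1.r0=0 T1.r1=0
T1.r0=0 T1.r1=2
T1.r0=2 T1.r1=2

outcome vector order: (T1.r0,T1.r1)
|TSO outcomes| = 3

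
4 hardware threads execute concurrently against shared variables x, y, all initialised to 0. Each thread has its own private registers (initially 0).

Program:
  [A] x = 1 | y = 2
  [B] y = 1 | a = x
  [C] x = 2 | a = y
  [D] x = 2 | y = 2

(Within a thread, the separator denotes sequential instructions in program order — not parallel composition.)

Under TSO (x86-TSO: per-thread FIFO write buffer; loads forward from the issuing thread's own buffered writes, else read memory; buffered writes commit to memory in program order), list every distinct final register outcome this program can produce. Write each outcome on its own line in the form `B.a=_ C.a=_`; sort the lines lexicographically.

outcome vector order: (B.a,C.a)
|TSO outcomes| = 9

B.a=0 C.a=0
B.a=0 C.a=1
B.a=0 C.a=2
B.a=1 C.a=0
B.a=1 C.a=1
B.a=1 C.a=2
B.a=2 C.a=0
B.a=2 C.a=1
B.a=2 C.a=2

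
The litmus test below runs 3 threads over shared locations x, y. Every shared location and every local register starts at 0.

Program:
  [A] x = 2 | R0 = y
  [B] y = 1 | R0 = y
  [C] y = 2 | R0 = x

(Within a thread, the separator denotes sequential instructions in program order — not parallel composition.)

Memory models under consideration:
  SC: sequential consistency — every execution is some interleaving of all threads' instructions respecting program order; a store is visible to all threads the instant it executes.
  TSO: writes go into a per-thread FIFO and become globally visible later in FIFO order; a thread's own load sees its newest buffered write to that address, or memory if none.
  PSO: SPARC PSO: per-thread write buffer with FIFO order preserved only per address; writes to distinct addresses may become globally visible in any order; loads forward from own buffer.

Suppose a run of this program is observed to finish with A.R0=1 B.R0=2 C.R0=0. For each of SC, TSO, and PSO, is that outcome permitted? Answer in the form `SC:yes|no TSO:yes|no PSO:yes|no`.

SC:no TSO:yes PSO:yes

outcome vector order: (A.R0,B.R0,C.R0)
SC (9): <0 1 2>; <0 2 2>; <1 1 0>; <1 1 2>; <1 2 2>; <2 1 0>; <2 1 2>; <2 2 0>; <2 2 2>
TSO (12): <0 1 0>; <0 1 2>; <0 2 0>; <0 2 2>; <1 1 0>; <1 1 2>; <1 2 0>; <1 2 2>; <2 1 0>; <2 1 2>; <2 2 0>; <2 2 2>
PSO (12): <0 1 0>; <0 1 2>; <0 2 0>; <0 2 2>; <1 1 0>; <1 1 2>; <1 2 0>; <1 2 2>; <2 1 0>; <2 1 2>; <2 2 0>; <2 2 2>
target <1 2 0> ∈ {TSO,PSO}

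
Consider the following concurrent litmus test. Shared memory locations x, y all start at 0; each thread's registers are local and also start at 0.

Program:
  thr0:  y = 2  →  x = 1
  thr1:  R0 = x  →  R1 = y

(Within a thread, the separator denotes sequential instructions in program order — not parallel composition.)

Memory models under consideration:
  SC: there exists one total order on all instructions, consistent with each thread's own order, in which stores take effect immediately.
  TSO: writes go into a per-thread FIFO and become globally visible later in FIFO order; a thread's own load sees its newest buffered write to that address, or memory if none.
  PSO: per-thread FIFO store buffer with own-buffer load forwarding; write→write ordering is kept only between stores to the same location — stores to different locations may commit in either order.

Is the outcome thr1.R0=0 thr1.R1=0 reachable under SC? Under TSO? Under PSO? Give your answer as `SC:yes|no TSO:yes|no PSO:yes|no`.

outcome vector order: (thr1.R0,thr1.R1)
[SC] allowed = {0/0; 0/2; 1/2}
[TSO] allowed = {0/0; 0/2; 1/2}
[PSO] allowed = {0/0; 0/2; 1/0; 1/2}
target 0/0 ∈ {SC,TSO,PSO}

SC:yes TSO:yes PSO:yes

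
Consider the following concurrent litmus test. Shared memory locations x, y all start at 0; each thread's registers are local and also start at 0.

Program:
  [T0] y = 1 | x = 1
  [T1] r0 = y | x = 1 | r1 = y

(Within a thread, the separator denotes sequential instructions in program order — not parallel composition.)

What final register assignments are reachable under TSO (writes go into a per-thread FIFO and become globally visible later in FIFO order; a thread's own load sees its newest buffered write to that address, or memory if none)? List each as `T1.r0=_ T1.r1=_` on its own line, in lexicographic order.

T1.r0=0 T1.r1=0
T1.r0=0 T1.r1=1
T1.r0=1 T1.r1=1

outcome vector order: (T1.r0,T1.r1)
|TSO outcomes| = 3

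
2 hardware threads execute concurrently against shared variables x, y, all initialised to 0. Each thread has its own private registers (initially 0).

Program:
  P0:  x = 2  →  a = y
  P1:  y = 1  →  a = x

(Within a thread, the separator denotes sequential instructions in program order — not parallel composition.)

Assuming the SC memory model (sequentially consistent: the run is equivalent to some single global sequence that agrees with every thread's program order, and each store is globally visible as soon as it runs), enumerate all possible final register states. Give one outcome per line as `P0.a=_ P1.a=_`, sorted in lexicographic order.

outcome vector order: (P0.a,P1.a)
|SC outcomes| = 3

P0.a=0 P1.a=2
P0.a=1 P1.a=0
P0.a=1 P1.a=2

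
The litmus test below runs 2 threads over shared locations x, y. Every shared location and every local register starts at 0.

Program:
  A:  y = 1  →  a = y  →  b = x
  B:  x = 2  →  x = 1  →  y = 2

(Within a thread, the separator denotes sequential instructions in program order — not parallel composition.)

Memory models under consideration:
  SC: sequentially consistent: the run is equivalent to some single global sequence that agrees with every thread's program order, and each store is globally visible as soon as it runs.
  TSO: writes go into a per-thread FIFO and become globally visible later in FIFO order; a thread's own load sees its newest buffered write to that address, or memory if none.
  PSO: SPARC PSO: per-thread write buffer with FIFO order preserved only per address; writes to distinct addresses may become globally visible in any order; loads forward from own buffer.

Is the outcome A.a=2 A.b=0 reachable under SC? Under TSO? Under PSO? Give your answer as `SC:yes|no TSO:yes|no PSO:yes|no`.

SC:no TSO:no PSO:yes

outcome vector order: (A.a,A.b)
SC (4): <1 0>, <1 1>, <1 2>, <2 1>
TSO (4): <1 0>, <1 1>, <1 2>, <2 1>
PSO (6): <1 0>, <1 1>, <1 2>, <2 0>, <2 1>, <2 2>
target <2 0> ∈ {PSO}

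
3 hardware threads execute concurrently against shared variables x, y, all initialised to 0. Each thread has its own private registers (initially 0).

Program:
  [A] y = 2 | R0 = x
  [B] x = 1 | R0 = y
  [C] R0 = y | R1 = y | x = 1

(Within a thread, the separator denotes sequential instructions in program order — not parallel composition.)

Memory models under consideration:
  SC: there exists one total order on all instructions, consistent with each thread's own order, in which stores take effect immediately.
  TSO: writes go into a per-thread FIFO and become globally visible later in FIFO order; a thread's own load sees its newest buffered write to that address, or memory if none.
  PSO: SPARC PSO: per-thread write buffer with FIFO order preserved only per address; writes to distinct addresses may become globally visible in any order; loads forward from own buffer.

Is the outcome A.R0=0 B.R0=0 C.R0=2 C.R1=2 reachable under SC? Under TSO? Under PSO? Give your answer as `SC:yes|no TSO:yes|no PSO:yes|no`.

outcome vector order: (A.R0,B.R0,C.R0,C.R1)
under SC → 0200 0202 0222 1000 1002 1022 1200 1202 1222
under TSO → 0000 0002 0022 0200 0202 0222 1000 1002 1022 1200 1202 1222
under PSO → 0000 0002 0022 0200 0202 0222 1000 1002 1022 1200 1202 1222
target 0022 ∈ {TSO,PSO}

SC:no TSO:yes PSO:yes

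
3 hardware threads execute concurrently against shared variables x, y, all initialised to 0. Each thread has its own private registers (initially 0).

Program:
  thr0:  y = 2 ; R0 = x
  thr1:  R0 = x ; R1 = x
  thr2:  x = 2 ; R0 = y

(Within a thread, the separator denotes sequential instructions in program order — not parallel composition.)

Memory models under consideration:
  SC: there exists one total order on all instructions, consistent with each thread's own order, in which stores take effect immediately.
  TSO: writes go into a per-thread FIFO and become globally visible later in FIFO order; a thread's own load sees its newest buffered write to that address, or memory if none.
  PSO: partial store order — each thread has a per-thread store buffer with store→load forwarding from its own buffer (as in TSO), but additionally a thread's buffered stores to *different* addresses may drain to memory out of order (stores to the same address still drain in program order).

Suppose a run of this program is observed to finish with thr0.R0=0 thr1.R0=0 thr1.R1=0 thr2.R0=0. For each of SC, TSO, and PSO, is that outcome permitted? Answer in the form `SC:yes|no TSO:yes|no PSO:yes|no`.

outcome vector order: (thr0.R0,thr1.R0,thr1.R1,thr2.R0)
under SC → (0,0,0,2), (0,0,2,2), (0,2,2,2), (2,0,0,0), (2,0,0,2), (2,0,2,0), (2,0,2,2), (2,2,2,0), (2,2,2,2)
under TSO → (0,0,0,0), (0,0,0,2), (0,0,2,0), (0,0,2,2), (0,2,2,0), (0,2,2,2), (2,0,0,0), (2,0,0,2), (2,0,2,0), (2,0,2,2), (2,2,2,0), (2,2,2,2)
under PSO → (0,0,0,0), (0,0,0,2), (0,0,2,0), (0,0,2,2), (0,2,2,0), (0,2,2,2), (2,0,0,0), (2,0,0,2), (2,0,2,0), (2,0,2,2), (2,2,2,0), (2,2,2,2)
target (0,0,0,0) ∈ {TSO,PSO}

SC:no TSO:yes PSO:yes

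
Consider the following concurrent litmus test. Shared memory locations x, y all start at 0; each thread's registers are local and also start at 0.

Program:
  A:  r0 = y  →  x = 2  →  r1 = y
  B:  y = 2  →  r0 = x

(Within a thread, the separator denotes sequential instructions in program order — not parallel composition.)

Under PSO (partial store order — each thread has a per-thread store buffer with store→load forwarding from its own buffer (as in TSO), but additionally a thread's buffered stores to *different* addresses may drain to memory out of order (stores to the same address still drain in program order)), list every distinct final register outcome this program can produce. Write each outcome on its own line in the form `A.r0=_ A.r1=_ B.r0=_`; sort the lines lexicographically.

outcome vector order: (A.r0,A.r1,B.r0)
|PSO outcomes| = 6

A.r0=0 A.r1=0 B.r0=0
A.r0=0 A.r1=0 B.r0=2
A.r0=0 A.r1=2 B.r0=0
A.r0=0 A.r1=2 B.r0=2
A.r0=2 A.r1=2 B.r0=0
A.r0=2 A.r1=2 B.r0=2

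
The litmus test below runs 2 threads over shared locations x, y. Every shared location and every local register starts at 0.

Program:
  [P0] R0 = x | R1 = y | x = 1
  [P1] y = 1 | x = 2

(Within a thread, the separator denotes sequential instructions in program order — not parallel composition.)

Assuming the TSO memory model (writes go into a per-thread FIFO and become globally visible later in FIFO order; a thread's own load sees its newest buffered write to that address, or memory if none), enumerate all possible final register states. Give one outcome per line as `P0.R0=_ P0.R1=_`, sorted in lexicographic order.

P0.R0=0 P0.R1=0
P0.R0=0 P0.R1=1
P0.R0=2 P0.R1=1

outcome vector order: (P0.R0,P0.R1)
|TSO outcomes| = 3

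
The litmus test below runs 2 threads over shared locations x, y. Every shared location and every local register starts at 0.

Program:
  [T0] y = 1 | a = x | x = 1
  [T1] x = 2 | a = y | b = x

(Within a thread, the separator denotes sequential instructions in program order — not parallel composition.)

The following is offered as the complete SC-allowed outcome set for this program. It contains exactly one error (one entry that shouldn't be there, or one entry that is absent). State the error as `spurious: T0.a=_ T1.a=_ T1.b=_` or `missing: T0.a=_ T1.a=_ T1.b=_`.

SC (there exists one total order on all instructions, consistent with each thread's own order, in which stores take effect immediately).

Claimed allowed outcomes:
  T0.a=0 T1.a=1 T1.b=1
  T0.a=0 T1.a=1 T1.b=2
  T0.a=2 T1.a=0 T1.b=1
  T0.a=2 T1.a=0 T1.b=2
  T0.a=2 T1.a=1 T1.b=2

outcome vector order: (T0.a,T1.a,T1.b)
[SC] allowed = {011; 012; 201; 202; 211; 212}
SC∖claimed = {211}

missing: T0.a=2 T1.a=1 T1.b=1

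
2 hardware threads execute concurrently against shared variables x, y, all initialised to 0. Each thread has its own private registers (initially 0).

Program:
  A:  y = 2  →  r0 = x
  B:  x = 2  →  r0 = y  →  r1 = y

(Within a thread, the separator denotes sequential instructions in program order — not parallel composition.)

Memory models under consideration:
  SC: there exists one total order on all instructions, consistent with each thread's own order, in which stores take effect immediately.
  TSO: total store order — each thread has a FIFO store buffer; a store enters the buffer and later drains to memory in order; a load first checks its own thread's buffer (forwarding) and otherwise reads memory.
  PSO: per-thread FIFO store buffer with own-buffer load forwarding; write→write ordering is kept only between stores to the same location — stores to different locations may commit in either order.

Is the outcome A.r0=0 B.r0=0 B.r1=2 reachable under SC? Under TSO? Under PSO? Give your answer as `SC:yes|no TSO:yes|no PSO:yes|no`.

outcome vector order: (A.r0,B.r0,B.r1)
under SC → (0,2,2); (2,0,0); (2,0,2); (2,2,2)
under TSO → (0,0,0); (0,0,2); (0,2,2); (2,0,0); (2,0,2); (2,2,2)
under PSO → (0,0,0); (0,0,2); (0,2,2); (2,0,0); (2,0,2); (2,2,2)
target (0,0,2) ∈ {TSO,PSO}

SC:no TSO:yes PSO:yes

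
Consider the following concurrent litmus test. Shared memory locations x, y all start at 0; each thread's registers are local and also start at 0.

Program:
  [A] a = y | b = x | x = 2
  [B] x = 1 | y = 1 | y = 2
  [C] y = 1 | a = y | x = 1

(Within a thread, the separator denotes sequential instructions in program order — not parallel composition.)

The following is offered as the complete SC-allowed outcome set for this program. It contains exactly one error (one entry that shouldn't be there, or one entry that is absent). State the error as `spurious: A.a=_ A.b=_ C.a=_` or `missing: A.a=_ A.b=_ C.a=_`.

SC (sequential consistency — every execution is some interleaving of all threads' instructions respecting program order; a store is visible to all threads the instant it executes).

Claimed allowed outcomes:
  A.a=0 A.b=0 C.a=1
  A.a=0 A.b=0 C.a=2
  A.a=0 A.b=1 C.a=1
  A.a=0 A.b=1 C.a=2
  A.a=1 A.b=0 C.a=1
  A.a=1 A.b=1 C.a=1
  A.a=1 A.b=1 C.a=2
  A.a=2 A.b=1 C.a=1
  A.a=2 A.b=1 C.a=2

outcome vector order: (A.a,A.b,C.a)
SC: 10 outcomes — {001 002 011 012 101 102 111 112 211 212}
SC∖claimed = {102}

missing: A.a=1 A.b=0 C.a=2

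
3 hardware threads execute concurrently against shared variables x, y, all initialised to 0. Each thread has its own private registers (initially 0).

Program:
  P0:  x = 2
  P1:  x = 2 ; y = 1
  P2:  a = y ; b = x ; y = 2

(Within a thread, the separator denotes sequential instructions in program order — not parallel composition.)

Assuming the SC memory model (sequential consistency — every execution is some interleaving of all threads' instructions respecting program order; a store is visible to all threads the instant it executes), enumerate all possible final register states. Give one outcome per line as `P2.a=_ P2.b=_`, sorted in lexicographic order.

outcome vector order: (P2.a,P2.b)
|SC outcomes| = 3

P2.a=0 P2.b=0
P2.a=0 P2.b=2
P2.a=1 P2.b=2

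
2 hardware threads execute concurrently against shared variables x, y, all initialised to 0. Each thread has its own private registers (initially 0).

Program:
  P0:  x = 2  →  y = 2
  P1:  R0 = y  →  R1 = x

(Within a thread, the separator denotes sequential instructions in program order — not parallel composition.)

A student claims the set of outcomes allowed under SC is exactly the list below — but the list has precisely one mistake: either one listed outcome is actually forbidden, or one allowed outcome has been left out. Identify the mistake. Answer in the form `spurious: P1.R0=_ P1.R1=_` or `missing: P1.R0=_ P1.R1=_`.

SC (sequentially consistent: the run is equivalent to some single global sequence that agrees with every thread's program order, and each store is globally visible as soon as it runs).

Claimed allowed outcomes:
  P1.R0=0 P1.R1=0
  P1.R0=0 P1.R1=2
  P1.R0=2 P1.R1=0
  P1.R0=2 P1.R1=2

outcome vector order: (P1.R0,P1.R1)
SC: 3 outcomes — {00, 02, 22}
claimed∖SC = {20}

spurious: P1.R0=2 P1.R1=0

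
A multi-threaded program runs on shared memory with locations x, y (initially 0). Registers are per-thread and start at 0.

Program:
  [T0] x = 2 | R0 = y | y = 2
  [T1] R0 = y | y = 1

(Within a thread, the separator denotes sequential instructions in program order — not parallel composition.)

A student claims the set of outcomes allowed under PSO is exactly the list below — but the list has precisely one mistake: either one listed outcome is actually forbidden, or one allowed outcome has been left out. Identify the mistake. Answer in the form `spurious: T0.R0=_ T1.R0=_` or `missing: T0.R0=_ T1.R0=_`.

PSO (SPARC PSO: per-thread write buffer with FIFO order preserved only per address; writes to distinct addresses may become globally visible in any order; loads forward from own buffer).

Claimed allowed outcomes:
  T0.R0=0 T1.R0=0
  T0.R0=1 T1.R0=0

outcome vector order: (T0.R0,T1.R0)
[PSO] allowed = {<0 0> <0 2> <1 0>}
PSO∖claimed = {<0 2>}

missing: T0.R0=0 T1.R0=2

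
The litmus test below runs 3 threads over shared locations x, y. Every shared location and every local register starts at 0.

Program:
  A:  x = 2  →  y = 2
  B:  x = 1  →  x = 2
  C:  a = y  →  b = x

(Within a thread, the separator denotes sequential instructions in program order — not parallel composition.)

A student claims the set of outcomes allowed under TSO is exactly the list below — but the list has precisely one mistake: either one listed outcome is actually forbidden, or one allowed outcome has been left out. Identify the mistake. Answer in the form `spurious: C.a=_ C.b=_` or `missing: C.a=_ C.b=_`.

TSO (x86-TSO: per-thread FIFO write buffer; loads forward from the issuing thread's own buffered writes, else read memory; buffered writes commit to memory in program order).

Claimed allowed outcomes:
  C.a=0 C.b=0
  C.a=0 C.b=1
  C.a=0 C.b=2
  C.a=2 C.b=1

outcome vector order: (C.a,C.b)
TSO (5): 0/0; 0/1; 0/2; 2/1; 2/2
TSO∖claimed = {2/2}

missing: C.a=2 C.b=2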